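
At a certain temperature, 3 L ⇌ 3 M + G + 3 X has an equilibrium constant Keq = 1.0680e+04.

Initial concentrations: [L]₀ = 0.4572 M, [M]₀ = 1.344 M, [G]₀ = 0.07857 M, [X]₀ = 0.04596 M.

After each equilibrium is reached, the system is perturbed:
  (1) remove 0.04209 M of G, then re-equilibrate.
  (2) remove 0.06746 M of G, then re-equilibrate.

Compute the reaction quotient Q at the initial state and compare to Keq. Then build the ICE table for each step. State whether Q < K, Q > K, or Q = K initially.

Q₀ = 1.9377e-04 vs Keq = 1.0680e+04 ⇒ Q<K, forward
Step 1:
                   L          M          G          X
  init        0.4572      1.344    0.07857    0.04596
  Δ          -0.4337     0.4337     0.1446     0.4337
  eq         0.02349      1.778     0.2231     0.4797
  solve Keq expr → x = 0.1446; check Q = 1.0680e+04
Then remove 0.04209 M of G.
Step 2:
                   L          M          G          X
  init       0.02349      1.778     0.1811     0.4797
  Δ        -0.001475   0.001475 4.9173e-04   0.001475
  eq         0.02201      1.779     0.1815     0.4811
  solve Keq expr → x = 4.9173e-04; check Q = 1.0680e+04
Then remove 0.06746 M of G.
Step 3:
                   L          M          G          X
  init       0.02201      1.779     0.1141     0.4811
  Δ        -0.002956   0.002956 9.8528e-04   0.002956
  eq         0.01906      1.782     0.1151     0.4841
  solve Keq expr → x = 9.8528e-04; check Q = 1.0680e+04

Q₀ = 1.9377e-04; Q < K (proceeds forward)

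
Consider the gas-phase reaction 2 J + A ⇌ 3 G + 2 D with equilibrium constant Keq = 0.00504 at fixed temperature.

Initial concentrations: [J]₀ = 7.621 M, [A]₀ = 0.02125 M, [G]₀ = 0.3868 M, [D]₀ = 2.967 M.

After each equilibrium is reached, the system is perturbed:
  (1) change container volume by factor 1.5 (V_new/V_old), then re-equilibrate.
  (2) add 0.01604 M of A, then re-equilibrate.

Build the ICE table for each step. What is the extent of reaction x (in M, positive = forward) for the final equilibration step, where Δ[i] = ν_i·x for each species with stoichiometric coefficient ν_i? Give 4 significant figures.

x = 0.002935 M

Q₀ = 0.4128 vs Keq = 0.00504 ⇒ Q>K, reverse
Step 1:
                   J          A          G          D
  I            7.621    0.02125     0.3868      2.967
  C            0.154      0.077     -0.231     -0.154
  E            7.775    0.09825     0.1558      2.813
  solve Keq expr → x = -0.077; check Q = 0.00504
Then change container volume by factor 1.5 (V_new/V_old).
Step 2:
                   J          A          G          D
  I            5.183     0.0655     0.1039      1.875
  C         -0.01675  -0.008375    0.02512    0.01675
  E            5.167    0.05712      0.129      1.892
  solve Keq expr → x = 0.008375; check Q = 0.00504
Then add 0.01604 M of A.
Step 3:
                   J          A          G          D
  I            5.167    0.07316      0.129      1.892
  C         -0.00587  -0.002935   0.008805    0.00587
  E            5.161    0.07023     0.1378      1.898
  solve Keq expr → x = 0.002935; check Q = 0.00504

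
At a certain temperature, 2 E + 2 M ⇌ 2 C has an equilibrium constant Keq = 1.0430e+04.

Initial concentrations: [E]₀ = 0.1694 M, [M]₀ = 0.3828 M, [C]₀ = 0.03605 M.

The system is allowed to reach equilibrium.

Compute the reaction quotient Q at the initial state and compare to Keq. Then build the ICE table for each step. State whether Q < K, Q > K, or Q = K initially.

Q₀ = 0.3091 vs Keq = 1.0430e+04 ⇒ Q<K, forward
Step 1:
                   E          M          C
  Initial     0.1694     0.3828    0.03605
  Change     -0.1607    -0.1607     0.1607
  Equil     0.008676     0.2221     0.1968
  solve Keq expr → x = 0.08036; check Q = 1.0430e+04

Q₀ = 0.3091; Q < K (proceeds forward)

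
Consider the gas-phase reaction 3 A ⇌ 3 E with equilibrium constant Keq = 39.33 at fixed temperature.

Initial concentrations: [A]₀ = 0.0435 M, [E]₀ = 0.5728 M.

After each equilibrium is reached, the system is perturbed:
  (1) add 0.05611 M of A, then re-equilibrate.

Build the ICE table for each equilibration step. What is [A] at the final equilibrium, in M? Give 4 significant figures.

[A]_eq = 0.1528 M

Q₀ = 2283 vs Keq = 39.33 ⇒ Q>K, reverse
Step 1:
                   A          E
  init        0.0435     0.5728
  Δ          0.09654   -0.09654
  eq            0.14     0.4763
  solve Keq expr → x = -0.03218; check Q = 39.33
Then add 0.05611 M of A.
Step 2:
                   A          E
  init        0.1962     0.4763
  Δ         -0.04336    0.04336
  eq          0.1528     0.5196
  solve Keq expr → x = 0.01445; check Q = 39.33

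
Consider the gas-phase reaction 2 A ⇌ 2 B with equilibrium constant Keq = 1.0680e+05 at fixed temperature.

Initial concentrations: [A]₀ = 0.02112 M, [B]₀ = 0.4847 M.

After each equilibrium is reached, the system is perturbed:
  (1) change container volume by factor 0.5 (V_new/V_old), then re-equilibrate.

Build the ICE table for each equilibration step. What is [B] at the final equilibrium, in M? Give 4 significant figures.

[B]_eq = 1.009 M

Q₀ = 526.7 vs Keq = 1.0680e+05 ⇒ Q<K, forward
Step 1:
                   A          B
  init       0.02112     0.4847
  Δ         -0.01958    0.01958
  eq        0.001543     0.5043
  solve Keq expr → x = 0.009788; check Q = 1.0680e+05
Then change container volume by factor 0.5 (V_new/V_old).
Step 2:
                   A          B
  init      0.003086      1.009
  Δ                0          0
  eq        0.003086      1.009
  solve Keq expr → x = 0; check Q = 1.0680e+05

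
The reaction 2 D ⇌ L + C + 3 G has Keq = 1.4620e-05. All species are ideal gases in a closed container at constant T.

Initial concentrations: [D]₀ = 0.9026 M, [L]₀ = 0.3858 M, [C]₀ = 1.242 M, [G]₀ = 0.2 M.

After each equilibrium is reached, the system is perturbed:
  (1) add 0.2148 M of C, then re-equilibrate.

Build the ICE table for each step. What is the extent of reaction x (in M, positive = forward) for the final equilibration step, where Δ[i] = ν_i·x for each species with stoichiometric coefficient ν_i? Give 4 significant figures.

x = -5.9014e-04 M

Q₀ = 0.004705 vs Keq = 1.4620e-05 ⇒ Q>K, reverse
Step 1:
                    D           L           C           G
  init         0.9026      0.3858       1.242         0.2
  Δ            0.1109    -0.05543    -0.05543     -0.1663
  eq            1.013      0.3304       1.187     0.03371
  solve Keq expr → x = -0.05543; check Q = 1.4620e-05
Then add 0.2148 M of C.
Step 2:
                    D           L           C           G
  init          1.013      0.3304       1.401     0.03371
  Δ           0.00118 -5.9014e-04 -5.9014e-04    -0.00177
  eq            1.015      0.3298       1.401     0.03194
  solve Keq expr → x = -5.9014e-04; check Q = 1.4620e-05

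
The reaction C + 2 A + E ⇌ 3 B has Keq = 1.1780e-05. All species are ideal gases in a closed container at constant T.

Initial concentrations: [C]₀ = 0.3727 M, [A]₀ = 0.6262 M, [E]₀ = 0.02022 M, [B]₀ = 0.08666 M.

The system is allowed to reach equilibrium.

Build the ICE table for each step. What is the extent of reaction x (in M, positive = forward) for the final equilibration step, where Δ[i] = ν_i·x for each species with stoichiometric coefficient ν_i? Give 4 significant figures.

Q₀ = 0.2202 vs Keq = 1.1780e-05 ⇒ Q>K, reverse
Step 1:
                  C         A         E         B
  I          0.3727    0.6262   0.02022   0.08666
  C         0.02732   0.05464   0.02732  -0.08196
  E             0.4    0.6808   0.04754    0.0047
  solve Keq expr → x = -0.02732; check Q = 1.1780e-05

x = -0.02732 M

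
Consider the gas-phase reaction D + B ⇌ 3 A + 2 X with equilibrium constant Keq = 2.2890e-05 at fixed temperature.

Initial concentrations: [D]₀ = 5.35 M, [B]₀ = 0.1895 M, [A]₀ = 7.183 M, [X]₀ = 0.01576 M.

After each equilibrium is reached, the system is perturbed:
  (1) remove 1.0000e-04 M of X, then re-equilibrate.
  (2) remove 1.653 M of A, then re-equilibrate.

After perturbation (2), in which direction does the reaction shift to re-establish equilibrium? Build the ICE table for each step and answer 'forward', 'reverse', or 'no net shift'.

Direction: forward

Q₀ = 0.0908 vs Keq = 2.2890e-05 ⇒ Q>K, reverse
Step 1:
                  D         B         A         X
  init         5.35    0.1895     7.183   0.01576
  Δ        0.007752  0.007752  -0.02325   -0.0155
  eq          5.358    0.1973      7.16 2.5673e-04
  solve Keq expr → x = -0.007752; check Q = 2.2890e-05
Then remove 1.0000e-04 M of X.
Step 2:
                  D         B         A         X
  init        5.358    0.1973      7.16 1.5673e-04
  Δ       -4.9979e-05 -4.9979e-05 1.4994e-04 9.9958e-05
  eq          5.358    0.1972      7.16 2.5669e-04
  solve Keq expr → x = 4.9979e-05; check Q = 2.2890e-05
Then remove 1.653 M of A.
Step 3:
                  D         B         A         X
  init        5.358    0.1972     5.507 2.5669e-04
  Δ       -6.1888e-05 -6.1888e-05 1.8566e-04 1.2378e-04
  eq          5.358    0.1971     5.507 3.8046e-04
  solve Keq expr → x = 6.1888e-05; check Q = 2.2890e-05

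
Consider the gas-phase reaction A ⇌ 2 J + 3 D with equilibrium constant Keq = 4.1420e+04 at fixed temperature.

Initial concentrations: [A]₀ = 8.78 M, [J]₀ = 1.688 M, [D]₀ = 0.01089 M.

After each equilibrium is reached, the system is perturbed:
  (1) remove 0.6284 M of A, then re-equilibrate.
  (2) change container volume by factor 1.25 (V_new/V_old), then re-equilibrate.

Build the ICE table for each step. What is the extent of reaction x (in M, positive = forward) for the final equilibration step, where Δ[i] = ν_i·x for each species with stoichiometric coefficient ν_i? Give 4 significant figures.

Q₀ = 4.1912e-07 vs Keq = 4.1420e+04 ⇒ Q<K, forward
Step 1:
                    A           J           D
  Initial        8.78       1.688     0.01089
  Change       -4.145        8.29       12.44
  Equil         4.635       9.978       12.45
  solve Keq expr → x = 4.145; check Q = 4.1420e+04
Then remove 0.6284 M of A.
Step 2:
                    A           J           D
  Initial       4.006       9.978       12.45
  Change       0.1053     -0.2106     -0.3158
  Equil         4.112       9.768       12.13
  solve Keq expr → x = -0.1053; check Q = 4.1420e+04
Then change container volume by factor 1.25 (V_new/V_old).
Step 3:
                    A           J           D
  Initial       3.289       7.814       9.704
  Change      -0.5345       1.069       1.604
  Equil         2.755       8.883       11.31
  solve Keq expr → x = 0.5345; check Q = 4.1420e+04

x = 0.5345 M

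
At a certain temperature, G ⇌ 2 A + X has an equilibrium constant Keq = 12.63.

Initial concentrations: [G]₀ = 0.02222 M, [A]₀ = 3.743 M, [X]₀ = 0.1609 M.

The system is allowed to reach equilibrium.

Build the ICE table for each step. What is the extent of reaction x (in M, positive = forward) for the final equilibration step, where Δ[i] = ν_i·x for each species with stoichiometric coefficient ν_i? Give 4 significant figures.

x = -0.07057 M

Q₀ = 101.4 vs Keq = 12.63 ⇒ Q>K, reverse
Step 1:
                    G           A           X
  I           0.02222       3.743      0.1609
  C           0.07057     -0.1411    -0.07057
  E           0.09279       3.602     0.09033
  solve Keq expr → x = -0.07057; check Q = 12.63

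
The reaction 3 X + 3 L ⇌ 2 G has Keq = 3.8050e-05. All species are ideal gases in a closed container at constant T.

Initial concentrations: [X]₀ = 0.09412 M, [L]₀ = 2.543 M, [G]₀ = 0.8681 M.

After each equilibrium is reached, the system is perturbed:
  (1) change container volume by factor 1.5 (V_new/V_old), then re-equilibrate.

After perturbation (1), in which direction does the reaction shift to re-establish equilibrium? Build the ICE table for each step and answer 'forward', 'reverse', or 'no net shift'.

Direction: reverse

Q₀ = 54.96 vs Keq = 3.8050e-05 ⇒ Q>K, reverse
Step 1:
                    X           L           G
  init        0.09412       2.543      0.8681
  Δ             1.203       1.203      -0.802
  eq            1.297       3.746     0.06607
  solve Keq expr → x = -0.401; check Q = 3.8050e-05
Then change container volume by factor 1.5 (V_new/V_old).
Step 2:
                    X           L           G
  init         0.8648       2.497     0.04405
  Δ            0.0343      0.0343    -0.02287
  eq           0.8991       2.532     0.02118
  solve Keq expr → x = -0.01143; check Q = 3.8050e-05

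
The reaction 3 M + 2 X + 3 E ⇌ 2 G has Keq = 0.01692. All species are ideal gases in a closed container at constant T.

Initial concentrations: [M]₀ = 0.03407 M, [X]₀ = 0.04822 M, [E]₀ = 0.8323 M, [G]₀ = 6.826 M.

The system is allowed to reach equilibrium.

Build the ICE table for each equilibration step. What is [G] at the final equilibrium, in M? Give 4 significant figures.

[G]_eq = 5.184 M

Q₀ = 8.7886e+08 vs Keq = 0.01692 ⇒ Q>K, reverse
Step 1:
                   M          X          E          G
  init       0.03407    0.04822     0.8323      6.826
  Δ            2.462      1.642      2.462     -1.642
  eq           2.496       1.69      3.295      5.184
  solve Keq expr → x = -0.8208; check Q = 0.01692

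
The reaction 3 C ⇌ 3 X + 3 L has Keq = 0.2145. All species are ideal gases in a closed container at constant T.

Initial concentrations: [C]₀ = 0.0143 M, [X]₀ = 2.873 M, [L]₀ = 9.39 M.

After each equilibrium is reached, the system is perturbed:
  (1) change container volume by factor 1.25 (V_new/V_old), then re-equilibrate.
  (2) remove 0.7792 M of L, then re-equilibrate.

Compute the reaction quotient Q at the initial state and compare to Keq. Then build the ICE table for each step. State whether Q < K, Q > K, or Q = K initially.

Q₀ = 6.7142e+09; Q > K (proceeds reverse)

Q₀ = 6.7142e+09 vs Keq = 0.2145 ⇒ Q>K, reverse
Step 1:
                   C          X          L
  init        0.0143      2.873       9.39
  Δ            2.638     -2.638     -2.638
  eq           2.652     0.2351      6.752
  solve Keq expr → x = -0.8793; check Q = 0.2145
Then change container volume by factor 1.25 (V_new/V_old).
Step 2:
                   C          X          L
  init         2.122     0.1881      5.402
  Δ         -0.04078    0.04078    0.04078
  eq           2.081     0.2289      5.442
  solve Keq expr → x = 0.01359; check Q = 0.2145
Then remove 0.7792 M of L.
Step 3:
                   C          X          L
  init         2.081     0.2289      4.663
  Δ         -0.03229    0.03229    0.03229
  eq           2.049     0.2612      4.696
  solve Keq expr → x = 0.01076; check Q = 0.2145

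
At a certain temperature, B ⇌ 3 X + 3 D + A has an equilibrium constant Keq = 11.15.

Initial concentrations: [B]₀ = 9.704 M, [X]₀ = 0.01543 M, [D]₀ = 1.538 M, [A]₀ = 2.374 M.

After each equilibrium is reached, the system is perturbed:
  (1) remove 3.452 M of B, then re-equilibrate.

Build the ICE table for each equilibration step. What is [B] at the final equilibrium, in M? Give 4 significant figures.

Q₀ = 3.2696e-06 vs Keq = 11.15 ⇒ Q<K, forward
Step 1:
                  B         X         D         A
  I           9.704   0.01543     1.538     2.374
  C         -0.4013     1.204     1.204    0.4013
  E           9.303     1.219     2.742     2.775
  solve Keq expr → x = 0.4013; check Q = 11.15
Then remove 3.452 M of B.
Step 2:
                  B         X         D         A
  I           5.851     1.219     2.742     2.775
  C         0.03978   -0.1193   -0.1193  -0.03978
  E            5.89       1.1     2.623     2.736
  solve Keq expr → x = -0.03978; check Q = 11.15

[B]_eq = 5.89 M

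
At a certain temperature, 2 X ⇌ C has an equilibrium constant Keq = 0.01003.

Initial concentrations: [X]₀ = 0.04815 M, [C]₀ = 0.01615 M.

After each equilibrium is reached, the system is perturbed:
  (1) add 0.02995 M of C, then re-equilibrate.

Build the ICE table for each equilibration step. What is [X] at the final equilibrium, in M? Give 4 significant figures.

Q₀ = 6.966 vs Keq = 0.01003 ⇒ Q>K, reverse
Step 1:
                  X         C
  init      0.04815   0.01615
  Δ         0.03217  -0.01609
  eq        0.08032 6.4708e-05
  solve Keq expr → x = -0.01609; check Q = 0.01003
Then add 0.02995 M of C.
Step 2:
                  X         C
  init      0.08032   0.03001
  Δ         0.05964  -0.02982
  eq           0.14 1.9647e-04
  solve Keq expr → x = -0.02982; check Q = 0.01003

[X]_eq = 0.14 M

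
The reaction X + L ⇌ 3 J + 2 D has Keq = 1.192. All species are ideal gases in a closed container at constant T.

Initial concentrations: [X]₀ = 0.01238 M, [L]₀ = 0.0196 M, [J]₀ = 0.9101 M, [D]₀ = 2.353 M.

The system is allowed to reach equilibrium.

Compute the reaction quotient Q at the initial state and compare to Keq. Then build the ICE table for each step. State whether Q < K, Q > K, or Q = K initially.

Q₀ = 1.7200e+04; Q > K (proceeds reverse)

Q₀ = 1.7200e+04 vs Keq = 1.192 ⇒ Q>K, reverse
Step 1:
                  X         L         J         D
  init      0.01238    0.0196    0.9101     2.353
  Δ          0.2168    0.2168   -0.6503   -0.4336
  eq         0.2292    0.2364    0.2598     1.919
  solve Keq expr → x = -0.2168; check Q = 1.192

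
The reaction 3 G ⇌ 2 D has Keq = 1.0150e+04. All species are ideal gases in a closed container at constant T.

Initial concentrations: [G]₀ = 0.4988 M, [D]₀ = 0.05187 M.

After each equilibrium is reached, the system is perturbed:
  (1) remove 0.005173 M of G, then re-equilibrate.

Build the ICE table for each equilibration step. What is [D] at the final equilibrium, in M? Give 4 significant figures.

[D]_eq = 0.3652 M

Q₀ = 0.02168 vs Keq = 1.0150e+04 ⇒ Q<K, forward
Step 1:
                    G           D
  init         0.4988     0.05187
  Δ           -0.4751      0.3167
  eq          0.02374      0.3686
  solve Keq expr → x = 0.1584; check Q = 1.0150e+04
Then remove 0.005173 M of G.
Step 2:
                    G           D
  init        0.01857      0.3686
  Δ          0.005029   -0.003353
  eq           0.0236      0.3652
  solve Keq expr → x = -0.001676; check Q = 1.0150e+04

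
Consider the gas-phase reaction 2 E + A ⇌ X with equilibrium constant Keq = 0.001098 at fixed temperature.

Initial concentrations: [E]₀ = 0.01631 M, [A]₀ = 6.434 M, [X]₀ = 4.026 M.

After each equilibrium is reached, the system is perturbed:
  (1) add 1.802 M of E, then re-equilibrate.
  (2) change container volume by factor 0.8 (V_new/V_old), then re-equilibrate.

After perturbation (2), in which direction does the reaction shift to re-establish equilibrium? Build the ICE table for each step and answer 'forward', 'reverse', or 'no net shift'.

Q₀ = 2352 vs Keq = 0.001098 ⇒ Q>K, reverse
Step 1:
                    E           A           X
  Initial     0.01631       6.434       4.026
  Change        6.984       3.492      -3.492
  Equil             7       9.926      0.5341
  solve Keq expr → x = -3.492; check Q = 0.001098
Then add 1.802 M of E.
Step 2:
                    E           A           X
  Initial       8.802       9.926      0.5341
  Change      -0.4277     -0.2138      0.2138
  Equil         8.375       9.712      0.7479
  solve Keq expr → x = 0.2138; check Q = 0.001098
Then change container volume by factor 0.8 (V_new/V_old).
Step 3:
                    E           A           X
  Initial       10.47       12.14      0.9349
  Change      -0.6385     -0.3192      0.3192
  Equil          9.83       11.82       1.254
  solve Keq expr → x = 0.3192; check Q = 0.001098

Direction: forward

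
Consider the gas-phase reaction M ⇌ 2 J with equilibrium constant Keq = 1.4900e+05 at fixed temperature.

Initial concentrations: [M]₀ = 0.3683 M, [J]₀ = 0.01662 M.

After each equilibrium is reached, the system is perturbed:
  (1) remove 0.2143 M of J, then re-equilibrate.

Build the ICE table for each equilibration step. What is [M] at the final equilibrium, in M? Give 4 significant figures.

Q₀ = 7.5000e-04 vs Keq = 1.4900e+05 ⇒ Q<K, forward
Step 1:
                   M          J
  I           0.3683    0.01662
  C          -0.3683     0.7366
  E       3.8076e-06     0.7532
  solve Keq expr → x = 0.3683; check Q = 1.4900e+05
Then remove 0.2143 M of J.
Step 2:
                   M          J
  I       3.8076e-06     0.5389
  C       -1.8584e-06 3.7168e-06
  E       1.9492e-06     0.5389
  solve Keq expr → x = 1.8584e-06; check Q = 1.4900e+05

[M]_eq = 1.9492e-06 M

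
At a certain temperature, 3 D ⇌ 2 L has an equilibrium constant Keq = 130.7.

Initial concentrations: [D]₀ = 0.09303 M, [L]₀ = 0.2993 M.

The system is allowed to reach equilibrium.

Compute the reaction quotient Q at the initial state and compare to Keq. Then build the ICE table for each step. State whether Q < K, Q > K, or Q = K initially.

Q₀ = 111.3 vs Keq = 130.7 ⇒ Q<K, forward
Step 1:
                   D          L
  I          0.09303     0.2993
  C          -0.0043   0.002866
  E          0.08873     0.3022
  solve Keq expr → x = 0.001433; check Q = 130.7

Q₀ = 111.3; Q < K (proceeds forward)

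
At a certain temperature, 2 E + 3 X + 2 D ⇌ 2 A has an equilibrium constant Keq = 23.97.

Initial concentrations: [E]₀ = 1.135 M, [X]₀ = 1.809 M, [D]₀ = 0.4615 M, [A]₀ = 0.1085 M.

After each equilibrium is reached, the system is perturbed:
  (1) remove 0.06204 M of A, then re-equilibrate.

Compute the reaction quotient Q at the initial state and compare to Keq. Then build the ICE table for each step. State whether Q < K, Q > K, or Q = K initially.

Q₀ = 0.007248; Q < K (proceeds forward)

Q₀ = 0.007248 vs Keq = 23.97 ⇒ Q<K, forward
Step 1:
                  E         X         D         A
  Initial     1.135     1.809    0.4615    0.1085
  Change    -0.3704   -0.5555   -0.3704    0.3704
  Equil      0.7646     1.253   0.09115    0.4789
  solve Keq expr → x = 0.1852; check Q = 23.97
Then remove 0.06204 M of A.
Step 2:
                  E         X         D         A
  Initial    0.7646     1.253   0.09115    0.4168
  Change  -0.008167  -0.01225 -0.008167  0.008167
  Equil      0.7565     1.241   0.08298     0.425
  solve Keq expr → x = 0.004084; check Q = 23.97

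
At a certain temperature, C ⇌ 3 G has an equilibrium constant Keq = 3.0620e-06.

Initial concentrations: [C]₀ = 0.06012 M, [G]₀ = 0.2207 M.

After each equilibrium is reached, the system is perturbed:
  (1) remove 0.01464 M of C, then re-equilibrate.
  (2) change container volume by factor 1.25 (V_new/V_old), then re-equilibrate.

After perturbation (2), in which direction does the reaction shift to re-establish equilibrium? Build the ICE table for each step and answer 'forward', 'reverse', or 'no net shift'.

Direction: forward

Q₀ = 0.1788 vs Keq = 3.0620e-06 ⇒ Q>K, reverse
Step 1:
                  C         G
  Initial   0.06012    0.2207
  Change    0.07111   -0.2133
  Equil      0.1312  0.007379
  solve Keq expr → x = -0.07111; check Q = 3.0620e-06
Then remove 0.01464 M of C.
Step 2:
                  C         G
  Initial    0.1166  0.007379
  Change  9.4462e-05 -2.8339e-04
  Equil      0.1167  0.007096
  solve Keq expr → x = -9.4462e-05; check Q = 3.0620e-06
Then change container volume by factor 1.25 (V_new/V_old).
Step 3:
                  C         G
  Initial   0.09335  0.005677
  Change  -3.0114e-04 9.0343e-04
  Equil     0.09304   0.00658
  solve Keq expr → x = 3.0114e-04; check Q = 3.0620e-06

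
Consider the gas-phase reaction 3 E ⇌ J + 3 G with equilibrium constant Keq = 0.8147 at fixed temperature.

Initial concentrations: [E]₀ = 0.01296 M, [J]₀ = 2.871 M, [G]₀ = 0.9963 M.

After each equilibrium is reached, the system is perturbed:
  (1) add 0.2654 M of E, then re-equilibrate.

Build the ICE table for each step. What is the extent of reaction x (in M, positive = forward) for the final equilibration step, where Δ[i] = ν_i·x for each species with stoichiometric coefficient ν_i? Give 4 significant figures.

Q₀ = 1.3043e+06 vs Keq = 0.8147 ⇒ Q>K, reverse
Step 1:
                    E           J           G
  Initial     0.01296       2.871      0.9963
  Change       0.5903     -0.1968     -0.5903
  Equil        0.6033       2.674       0.406
  solve Keq expr → x = -0.1968; check Q = 0.8147
Then add 0.2654 M of E.
Step 2:
                    E           J           G
  Initial      0.8687       2.674       0.406
  Change      -0.1054     0.03514      0.1054
  Equil        0.7633       2.709      0.5114
  solve Keq expr → x = 0.03514; check Q = 0.8147

x = 0.03514 M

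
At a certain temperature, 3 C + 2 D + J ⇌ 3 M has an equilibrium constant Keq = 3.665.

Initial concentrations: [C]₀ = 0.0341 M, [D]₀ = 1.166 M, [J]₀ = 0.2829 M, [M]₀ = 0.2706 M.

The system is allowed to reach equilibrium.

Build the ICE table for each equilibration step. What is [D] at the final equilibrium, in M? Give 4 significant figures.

Q₀ = 1299 vs Keq = 3.665 ⇒ Q>K, reverse
Step 1:
                   C          D          J          M
  I           0.0341      1.166     0.2829     0.2706
  C           0.1037    0.06915    0.03457    -0.1037
  E           0.1378      1.235     0.3175     0.1669
  solve Keq expr → x = -0.03457; check Q = 3.665

[D]_eq = 1.235 M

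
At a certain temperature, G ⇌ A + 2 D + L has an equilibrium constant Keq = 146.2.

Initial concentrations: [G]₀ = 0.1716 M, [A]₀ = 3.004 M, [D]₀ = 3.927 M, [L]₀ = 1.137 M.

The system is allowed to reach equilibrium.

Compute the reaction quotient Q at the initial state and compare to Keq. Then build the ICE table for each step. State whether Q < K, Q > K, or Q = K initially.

Q₀ = 306.9; Q > K (proceeds reverse)

Q₀ = 306.9 vs Keq = 146.2 ⇒ Q>K, reverse
Step 1:
                   G          A          D          L
  I           0.1716      3.004      3.927      1.137
  C           0.1087    -0.1087    -0.2173    -0.1087
  E           0.2803      2.895       3.71      1.028
  solve Keq expr → x = -0.1087; check Q = 146.2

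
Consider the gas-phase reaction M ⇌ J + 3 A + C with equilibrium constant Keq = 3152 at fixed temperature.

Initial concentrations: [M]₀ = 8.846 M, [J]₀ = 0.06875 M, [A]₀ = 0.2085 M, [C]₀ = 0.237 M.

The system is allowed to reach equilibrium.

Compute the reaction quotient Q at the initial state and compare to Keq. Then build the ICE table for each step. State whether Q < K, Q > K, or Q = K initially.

Q₀ = 1.6695e-05; Q < K (proceeds forward)

Q₀ = 1.6695e-05 vs Keq = 3152 ⇒ Q<K, forward
Step 1:
                    M           J           A           C
  init          8.846     0.06875      0.2085       0.237
  Δ            -3.518       3.518       10.55       3.518
  eq            5.328       3.587       10.76       3.755
  solve Keq expr → x = 3.518; check Q = 3152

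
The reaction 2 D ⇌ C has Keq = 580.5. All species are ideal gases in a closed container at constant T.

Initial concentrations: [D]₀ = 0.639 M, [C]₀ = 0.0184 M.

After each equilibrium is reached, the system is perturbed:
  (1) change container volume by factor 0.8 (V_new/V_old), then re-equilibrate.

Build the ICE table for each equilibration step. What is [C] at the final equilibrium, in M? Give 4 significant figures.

[C]_eq = 0.4091 M

Q₀ = 0.04506 vs Keq = 580.5 ⇒ Q<K, forward
Step 1:
                   D          C
  I            0.639     0.0184
  C          -0.6153     0.3077
  E           0.0237     0.3261
  solve Keq expr → x = 0.3077; check Q = 580.5
Then change container volume by factor 0.8 (V_new/V_old).
Step 2:
                   D          C
  I          0.02962     0.4076
  C        -0.003078   0.001539
  E          0.02655     0.4091
  solve Keq expr → x = 0.001539; check Q = 580.5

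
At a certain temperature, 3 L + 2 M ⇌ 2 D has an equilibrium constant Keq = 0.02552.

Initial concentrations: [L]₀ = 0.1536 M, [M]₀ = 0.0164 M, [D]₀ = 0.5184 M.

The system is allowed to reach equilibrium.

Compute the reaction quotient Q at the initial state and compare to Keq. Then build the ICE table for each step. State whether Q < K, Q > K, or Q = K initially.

Q₀ = 2.7572e+05; Q > K (proceeds reverse)

Q₀ = 2.7572e+05 vs Keq = 0.02552 ⇒ Q>K, reverse
Step 1:
                    L           M           D
  Initial      0.1536      0.0164      0.5184
  Change       0.6893      0.4596     -0.4596
  Equil        0.8429       0.476     0.05884
  solve Keq expr → x = -0.2298; check Q = 0.02552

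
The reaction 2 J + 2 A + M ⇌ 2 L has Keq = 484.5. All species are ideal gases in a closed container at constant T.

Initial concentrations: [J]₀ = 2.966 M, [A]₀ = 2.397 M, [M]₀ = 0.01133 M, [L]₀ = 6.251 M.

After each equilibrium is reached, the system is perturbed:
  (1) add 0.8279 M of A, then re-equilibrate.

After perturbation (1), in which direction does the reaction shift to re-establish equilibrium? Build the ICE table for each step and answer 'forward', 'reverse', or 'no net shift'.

Direction: forward

Q₀ = 68.23 vs Keq = 484.5 ⇒ Q<K, forward
Step 1:
                  J         A         M         L
  I           2.966     2.397   0.01133     6.251
  C        -0.01935  -0.01935 -0.009677   0.01935
  E           2.947     2.378  0.001653      6.27
  solve Keq expr → x = 0.009677; check Q = 484.5
Then add 0.8279 M of A.
Step 2:
                  J         A         M         L
  I           2.947     3.206  0.001653      6.27
  C       -0.001483 -0.001483 -7.4151e-04  0.001483
  E           2.945     3.204 9.1175e-04     6.272
  solve Keq expr → x = 7.4151e-04; check Q = 484.5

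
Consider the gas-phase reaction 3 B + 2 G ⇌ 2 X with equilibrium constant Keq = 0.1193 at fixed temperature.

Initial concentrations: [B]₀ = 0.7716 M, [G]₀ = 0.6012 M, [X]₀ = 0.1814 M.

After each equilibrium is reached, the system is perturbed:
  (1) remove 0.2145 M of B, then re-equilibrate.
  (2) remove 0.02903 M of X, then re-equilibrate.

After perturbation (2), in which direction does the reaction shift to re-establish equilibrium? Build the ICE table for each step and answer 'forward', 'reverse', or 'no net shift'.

Direction: forward

Q₀ = 0.1982 vs Keq = 0.1193 ⇒ Q>K, reverse
Step 1:
                    B           G           X
  Initial      0.7716      0.6012      0.1814
  Change       0.0366      0.0244     -0.0244
  Equil        0.8082      0.6256       0.157
  solve Keq expr → x = -0.0122; check Q = 0.1193
Then remove 0.2145 M of B.
Step 2:
                    B           G           X
  Initial      0.5937      0.6256       0.157
  Change      0.05577     0.03718    -0.03718
  Equil        0.6495      0.6628      0.1198
  solve Keq expr → x = -0.01859; check Q = 0.1193
Then remove 0.02903 M of X.
Step 3:
                    B           G           X
  Initial      0.6495      0.6628     0.09079
  Change     -0.02756    -0.01837     0.01837
  Equil        0.6219      0.6444      0.1092
  solve Keq expr → x = 0.009186; check Q = 0.1193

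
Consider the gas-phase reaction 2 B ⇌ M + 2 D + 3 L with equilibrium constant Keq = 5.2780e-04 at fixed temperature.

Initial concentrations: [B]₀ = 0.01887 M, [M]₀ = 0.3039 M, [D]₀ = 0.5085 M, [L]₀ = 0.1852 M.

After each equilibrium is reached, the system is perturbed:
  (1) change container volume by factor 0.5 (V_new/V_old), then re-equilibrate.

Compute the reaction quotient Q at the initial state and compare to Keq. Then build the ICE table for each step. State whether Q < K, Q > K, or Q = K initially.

Q₀ = 1.402; Q > K (proceeds reverse)

Q₀ = 1.402 vs Keq = 5.2780e-04 ⇒ Q>K, reverse
Step 1:
                   B          M          D          L
  Initial    0.01887     0.3039     0.5085     0.1852
  Change     0.08924   -0.04462   -0.08924    -0.1339
  Equil       0.1081     0.2593     0.4193    0.05134
  solve Keq expr → x = -0.04462; check Q = 5.2780e-04
Then change container volume by factor 0.5 (V_new/V_old).
Step 2:
                   B          M          D          L
  Initial     0.2162     0.5186     0.8385     0.1027
  Change     0.03698   -0.01849   -0.03698   -0.05546
  Equil       0.2532     0.5001     0.8015    0.04722
  solve Keq expr → x = -0.01849; check Q = 5.2780e-04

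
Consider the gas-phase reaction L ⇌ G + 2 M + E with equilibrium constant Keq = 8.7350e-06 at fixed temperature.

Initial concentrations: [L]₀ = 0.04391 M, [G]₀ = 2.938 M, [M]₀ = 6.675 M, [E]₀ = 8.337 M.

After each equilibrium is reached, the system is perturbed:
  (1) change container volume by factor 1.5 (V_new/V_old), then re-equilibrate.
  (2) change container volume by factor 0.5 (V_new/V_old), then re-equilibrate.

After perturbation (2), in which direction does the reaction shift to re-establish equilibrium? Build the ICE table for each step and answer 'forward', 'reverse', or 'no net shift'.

Q₀ = 2.4854e+04 vs Keq = 8.7350e-06 ⇒ Q>K, reverse
Step 1:
                  L         G         M         E
  Initial   0.04391     2.938     6.675     8.337
  Change      2.938    -2.938    -5.876    -2.938
  Equil       2.982 7.5567e-06     0.799     5.399
  solve Keq expr → x = -2.938; check Q = 8.7350e-06
Then change container volume by factor 1.5 (V_new/V_old).
Step 2:
                  L         G         M         E
  Initial     1.988 5.0378e-06    0.5327     3.599
  Change  -1.1963e-05 1.1963e-05 2.3926e-05 1.1963e-05
  Equil       1.988 1.7001e-05    0.5327     3.599
  solve Keq expr → x = 1.1963e-05; check Q = 8.7350e-06
Then change container volume by factor 0.5 (V_new/V_old).
Step 3:
                  L         G         M         E
  Initial     3.976 3.4002e-05     1.065     7.199
  Change  2.9751e-05 -2.9751e-05 -5.9502e-05 -2.9751e-05
  Equil       3.976 4.2507e-06     1.065     7.199
  solve Keq expr → x = -2.9751e-05; check Q = 8.7350e-06

Direction: reverse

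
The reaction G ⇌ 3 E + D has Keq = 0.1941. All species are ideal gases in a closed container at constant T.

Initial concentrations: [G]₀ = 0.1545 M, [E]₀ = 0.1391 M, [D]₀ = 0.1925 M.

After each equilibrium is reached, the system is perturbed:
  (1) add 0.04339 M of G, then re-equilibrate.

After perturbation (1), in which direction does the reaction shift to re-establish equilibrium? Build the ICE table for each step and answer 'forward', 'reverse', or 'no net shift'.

Q₀ = 0.003353 vs Keq = 0.1941 ⇒ Q<K, forward
Step 1:
                    G           E           D
  Initial      0.1545      0.1391      0.1925
  Change     -0.07935      0.2381     0.07935
  Equil       0.07515      0.3772      0.2719
  solve Keq expr → x = 0.07935; check Q = 0.1941
Then add 0.04339 M of G.
Step 2:
                    G           E           D
  Initial      0.1185      0.3772      0.2719
  Change     -0.01293      0.0388     0.01293
  Equil        0.1056       0.416      0.2848
  solve Keq expr → x = 0.01293; check Q = 0.1941

Direction: forward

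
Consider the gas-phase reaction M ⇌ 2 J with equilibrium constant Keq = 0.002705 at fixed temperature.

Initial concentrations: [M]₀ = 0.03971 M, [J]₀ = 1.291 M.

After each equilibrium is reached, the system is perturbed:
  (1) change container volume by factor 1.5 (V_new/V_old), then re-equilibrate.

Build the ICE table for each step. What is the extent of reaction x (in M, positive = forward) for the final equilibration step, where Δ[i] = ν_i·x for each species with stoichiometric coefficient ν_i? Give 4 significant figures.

Q₀ = 41.97 vs Keq = 0.002705 ⇒ Q>K, reverse
Step 1:
                    M           J
  Initial     0.03971       1.291
  Change       0.6243      -1.249
  Equil         0.664     0.04238
  solve Keq expr → x = -0.6243; check Q = 0.002705
Then change container volume by factor 1.5 (V_new/V_old).
Step 2:
                    M           J
  Initial      0.4427     0.02825
  Change    -0.003114    0.006228
  Equil        0.4396     0.03448
  solve Keq expr → x = 0.003114; check Q = 0.002705

x = 0.003114 M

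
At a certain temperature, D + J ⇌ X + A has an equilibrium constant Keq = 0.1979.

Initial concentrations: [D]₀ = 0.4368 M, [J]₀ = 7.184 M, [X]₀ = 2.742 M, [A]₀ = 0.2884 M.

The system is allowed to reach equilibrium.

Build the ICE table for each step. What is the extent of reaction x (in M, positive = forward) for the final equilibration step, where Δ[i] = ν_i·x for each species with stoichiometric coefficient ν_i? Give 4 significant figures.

Q₀ = 0.252 vs Keq = 0.1979 ⇒ Q>K, reverse
Step 1:
                    D           J           X           A
  Initial      0.4368       7.184       2.742      0.2884
  Change      0.03766     0.03766    -0.03766    -0.03766
  Equil        0.4745       7.222       2.704      0.2507
  solve Keq expr → x = -0.03766; check Q = 0.1979

x = -0.03766 M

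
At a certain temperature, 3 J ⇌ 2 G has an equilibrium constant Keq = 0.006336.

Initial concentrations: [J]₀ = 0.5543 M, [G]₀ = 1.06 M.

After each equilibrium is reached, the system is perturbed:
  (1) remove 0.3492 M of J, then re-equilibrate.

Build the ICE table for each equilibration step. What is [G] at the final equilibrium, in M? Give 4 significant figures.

[G]_eq = 0.1554 M

Q₀ = 6.597 vs Keq = 0.006336 ⇒ Q>K, reverse
Step 1:
                  J         G
  init       0.5543      1.06
  Δ           1.291   -0.8605
  eq          1.845    0.1995
  solve Keq expr → x = -0.4303; check Q = 0.006336
Then remove 0.3492 M of J.
Step 2:
                  J         G
  init        1.496    0.1995
  Δ         0.06615   -0.0441
  eq          1.562    0.1554
  solve Keq expr → x = -0.02205; check Q = 0.006336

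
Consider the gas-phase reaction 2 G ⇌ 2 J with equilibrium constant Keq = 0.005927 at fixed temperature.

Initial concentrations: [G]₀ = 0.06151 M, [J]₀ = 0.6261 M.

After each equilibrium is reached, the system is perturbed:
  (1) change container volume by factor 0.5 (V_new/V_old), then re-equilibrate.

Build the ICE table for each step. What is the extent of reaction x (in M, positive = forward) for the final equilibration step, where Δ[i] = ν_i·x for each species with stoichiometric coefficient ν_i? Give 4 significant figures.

x = 0 M

Q₀ = 103.6 vs Keq = 0.005927 ⇒ Q>K, reverse
Step 1:
                    G           J
  init        0.06151      0.6261
  Δ            0.5769     -0.5769
  eq           0.6385     0.04915
  solve Keq expr → x = -0.2885; check Q = 0.005927
Then change container volume by factor 0.5 (V_new/V_old).
Step 2:
                    G           J
  init          1.277     0.09831
  Δ                 0           0
  eq            1.277     0.09831
  solve Keq expr → x = 0; check Q = 0.005927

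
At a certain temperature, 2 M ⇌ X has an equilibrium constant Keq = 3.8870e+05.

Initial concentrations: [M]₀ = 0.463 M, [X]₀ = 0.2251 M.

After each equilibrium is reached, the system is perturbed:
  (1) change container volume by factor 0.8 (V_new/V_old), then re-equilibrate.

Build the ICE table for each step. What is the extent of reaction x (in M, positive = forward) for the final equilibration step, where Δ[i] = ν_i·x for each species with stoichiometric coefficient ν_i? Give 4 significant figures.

x = 7.1434e-05 M

Q₀ = 1.05 vs Keq = 3.8870e+05 ⇒ Q<K, forward
Step 1:
                   M          X
  Initial      0.463     0.2251
  Change     -0.4619      0.231
  Equil     0.001083     0.4561
  solve Keq expr → x = 0.231; check Q = 3.8870e+05
Then change container volume by factor 0.8 (V_new/V_old).
Step 2:
                   M          X
  Initial   0.001354     0.5701
  Change  -1.4287e-04 7.1434e-05
  Equil     0.001211     0.5701
  solve Keq expr → x = 7.1434e-05; check Q = 3.8870e+05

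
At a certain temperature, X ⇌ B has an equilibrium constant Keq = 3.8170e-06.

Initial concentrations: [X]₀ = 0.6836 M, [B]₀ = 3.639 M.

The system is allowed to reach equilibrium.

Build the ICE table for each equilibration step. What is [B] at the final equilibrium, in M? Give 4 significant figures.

Q₀ = 5.323 vs Keq = 3.8170e-06 ⇒ Q>K, reverse
Step 1:
                  X         B
  init       0.6836     3.639
  Δ           3.639    -3.639
  eq          4.323 1.6499e-05
  solve Keq expr → x = -3.639; check Q = 3.8170e-06

[B]_eq = 1.6499e-05 M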